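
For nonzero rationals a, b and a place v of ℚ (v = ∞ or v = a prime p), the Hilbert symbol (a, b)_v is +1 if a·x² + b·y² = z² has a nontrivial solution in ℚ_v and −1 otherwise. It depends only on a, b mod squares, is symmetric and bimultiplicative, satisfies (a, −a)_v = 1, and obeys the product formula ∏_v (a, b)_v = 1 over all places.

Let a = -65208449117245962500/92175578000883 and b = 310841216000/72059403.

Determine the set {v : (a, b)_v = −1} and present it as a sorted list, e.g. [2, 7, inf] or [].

[7, 19]

(a, b) ≡ (-1995, 105) mod (ℚ^×)²; places V = {2, 3, 5, 7, 13, 19, 29, 31, ∞}.
(a,b)_3: α=-3, u≡1; β=-1, v≡2 (mod 3); (1|3)=+1, (2|3)=-1; sign (−1)^1·+1^-1·-1^-3 = +1.
(a,b)_19: α=3, u≡4; β=2, v≡18 (mod 19); (4|19)=+1, (18|19)=-1; sign (−1)^0·+1^2·-1^3 = -1.
(a,b)_∞: sgn(-1995)=−, sgn(105)=+, so +1.
(a,b)_2: α=2, β=10; u≡5, v≡1 (mod 8); ε(u)ε(v)=0·0, αω(v)=2·0, βω(u)=10·1; sum ≡ 0  ⇒  +1.
(a,b)_7: α=7, u≡1; β=1, v≡4 (mod 7); (1|7)=+1, (4|7)=+1; sign (−1)^1·+1^1·+1^7 = -1.
(a,b)_29: α=-4, u≡6; β=-2, v≡8 (mod 29); (6|29)=+1, (8|29)=-1; sign (−1)^0·+1^-2·-1^-4 = +1.
(a,b)_13: α=-6, u≡5; β=-4, v≡3 (mod 13); (5|13)=-1, (3|13)=+1; sign (−1)^0·-1^-4·+1^-6 = +1.
(a,b)_5: α=5, u≡4; β=3, v≡1 (mod 5); (4|5)=+1, (1|5)=+1; sign (−1)^0·+1^3·+1^5 = +1.
(a,b)_31: α=4, u≡18; β=2, v≡27 (mod 31); (18|31)=+1, (27|31)=-1; sign (−1)^0·+1^2·-1^4 = +1.
Ram(-1995, 105) = {7, 19}; no ℚ_7-point on the conic.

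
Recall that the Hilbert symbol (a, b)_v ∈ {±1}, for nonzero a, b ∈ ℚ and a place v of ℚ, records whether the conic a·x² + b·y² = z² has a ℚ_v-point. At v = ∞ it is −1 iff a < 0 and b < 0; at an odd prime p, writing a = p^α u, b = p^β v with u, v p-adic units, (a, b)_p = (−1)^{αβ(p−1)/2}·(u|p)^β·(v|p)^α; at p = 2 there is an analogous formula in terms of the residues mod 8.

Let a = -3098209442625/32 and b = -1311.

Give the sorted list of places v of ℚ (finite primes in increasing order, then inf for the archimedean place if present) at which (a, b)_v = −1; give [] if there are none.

(a, b) ≡ (-144210, -1311) mod (ℚ^×)²; places V = {2, 3, 5, 11, 19, 23, ∞}.
(a,b)_3: α=3, u≡2; β=1, v≡1 (mod 3); (2|3)=-1, (1|3)=+1; sign (−1)^1·-1^1·+1^3 = +1.
(a,b)_11: α=1, u≡10; β=0, v≡9 (mod 11); (10|11)=-1, (9|11)=+1; sign (−1)^0·-1^0·+1^1 = +1.
(a,b)_5: α=3, u≡2; β=0, v≡4 (mod 5); (2|5)=-1, (4|5)=+1; sign (−1)^0·-1^0·+1^3 = +1.
(a,b)_2: α=-5, β=0; u≡7, v≡1 (mod 8); ε(u)ε(v)=1·0, αω(v)=-5·0, βω(u)=0·0; sum ≡ 0  ⇒  +1.
(a,b)_19: α=3, u≡2; β=1, v≡7 (mod 19); (2|19)=-1, (7|19)=+1; sign (−1)^1·-1^1·+1^3 = +1.
(a,b)_23: α=3, u≡6; β=1, v≡12 (mod 23); (6|23)=+1, (12|23)=+1; sign (−1)^1·+1^1·+1^3 = -1.
(a,b)_∞: sgn(-144210)=−, sgn(-1311)=−, so -1.
Ram(-144210, -1311) = {23, ∞}; no ℚ_23-point on the conic.

[23, inf]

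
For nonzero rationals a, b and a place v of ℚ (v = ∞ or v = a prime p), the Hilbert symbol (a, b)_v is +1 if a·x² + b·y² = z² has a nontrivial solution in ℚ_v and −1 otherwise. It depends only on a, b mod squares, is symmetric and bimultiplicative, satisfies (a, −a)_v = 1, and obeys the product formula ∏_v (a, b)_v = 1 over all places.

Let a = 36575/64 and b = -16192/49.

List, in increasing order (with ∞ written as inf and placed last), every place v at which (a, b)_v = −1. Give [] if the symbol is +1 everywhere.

(a, b) ≡ (1463, -253) mod (ℚ^×)²; places V = {2, 5, 7, 11, 19, 23, ∞}.
(a,b)_23: α=0, u≡22; β=1, v≡3 (mod 23); (22|23)=-1, (3|23)=+1; sign (−1)^0·-1^1·+1^0 = -1.
(a,b)_11: α=1, u≡4; β=1, v≡7 (mod 11); (4|11)=+1, (7|11)=-1; sign (−1)^1·+1^1·-1^1 = +1.
(a,b)_5: α=2, u≡2; β=0, v≡2 (mod 5); (2|5)=-1, (2|5)=-1; sign (−1)^0·-1^0·-1^2 = +1.
(a,b)_19: α=1, u≡9; β=0, v≡10 (mod 19); (9|19)=+1, (10|19)=-1; sign (−1)^0·+1^0·-1^1 = -1.
(a,b)_7: α=1, u≡3; β=-2, v≡6 (mod 7); (3|7)=-1, (6|7)=-1; sign (−1)^0·-1^-2·-1^1 = -1.
(a,b)_2: α=-6, β=6; u≡7, v≡3 (mod 8); ε(u)ε(v)=1·1, αω(v)=-6·1, βω(u)=6·0; sum ≡ 1  ⇒  -1.
(a,b)_∞: sgn(1463)=+, sgn(-253)=−, so +1.
|Ram(1463, -253)| = 4, even; anisotropic at {2, 7, 19, 23}.

[2, 7, 19, 23]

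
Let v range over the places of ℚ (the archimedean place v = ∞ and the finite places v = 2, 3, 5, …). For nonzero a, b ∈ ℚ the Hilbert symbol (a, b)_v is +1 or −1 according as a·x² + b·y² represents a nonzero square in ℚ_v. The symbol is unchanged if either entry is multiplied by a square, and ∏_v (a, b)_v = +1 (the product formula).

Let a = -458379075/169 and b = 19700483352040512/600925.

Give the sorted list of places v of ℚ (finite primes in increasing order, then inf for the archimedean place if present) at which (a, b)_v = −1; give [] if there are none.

(a, b) ≡ (-374187, 134589) mod (ℚ^×)²; places V = {2, 3, 5, 7, 11, 13, 17, 23, 29, 43, ∞}.
(a,b)_2: α=0, β=6; u≡5, v≡5 (mod 8); ε(u)ε(v)=0·0, αω(v)=0·1, βω(u)=6·1; sum ≡ 0  ⇒  +1.
(a,b)_13: α=-2, u≡2; β=-1, v≡6 (mod 13); (2|13)=-1, (6|13)=-1; sign (−1)^0·-1^-1·-1^-2 = -1.
(a,b)_5: α=2, u≡3; β=-2, v≡1 (mod 5); (3|5)=-1, (1|5)=+1; sign (−1)^0·-1^-2·+1^2 = +1.
(a,b)_11: α=1, u≡6; β=0, v≡9 (mod 11); (6|11)=-1, (9|11)=+1; sign (−1)^0·-1^0·+1^1 = +1.
(a,b)_23: α=1, u≡17; β=2, v≡2 (mod 23); (17|23)=-1, (2|23)=+1; sign (−1)^0·-1^2·+1^1 = +1.
(a,b)_3: α=1, u≡2; β=5, v≡1 (mod 3); (2|3)=-1, (1|3)=+1; sign (−1)^1·-1^5·+1^1 = +1.
(a,b)_7: α=2, u≡6; β=5, v≡5 (mod 7); (6|7)=-1, (5|7)=-1; sign (−1)^0·-1^5·-1^2 = -1.
(a,b)_∞: sgn(-374187)=−, sgn(134589)=+, so +1.
(a,b)_43: α=0, u≡7; β=-2, v≡2 (mod 43); (7|43)=-1, (2|43)=-1; sign (−1)^0·-1^-2·-1^0 = +1.
(a,b)_29: α=1, u≡3; β=1, v≡5 (mod 29); (3|29)=-1, (5|29)=+1; sign (−1)^0·-1^1·+1^1 = -1.
(a,b)_17: α=1, u≡13; β=3, v≡14 (mod 17); (13|17)=+1, (14|17)=-1; sign (−1)^0·+1^3·-1^1 = -1.
|Ram(-374187, 134589)| = 4, even; anisotropic at {7, 13, 17, 29}.

[7, 13, 17, 29]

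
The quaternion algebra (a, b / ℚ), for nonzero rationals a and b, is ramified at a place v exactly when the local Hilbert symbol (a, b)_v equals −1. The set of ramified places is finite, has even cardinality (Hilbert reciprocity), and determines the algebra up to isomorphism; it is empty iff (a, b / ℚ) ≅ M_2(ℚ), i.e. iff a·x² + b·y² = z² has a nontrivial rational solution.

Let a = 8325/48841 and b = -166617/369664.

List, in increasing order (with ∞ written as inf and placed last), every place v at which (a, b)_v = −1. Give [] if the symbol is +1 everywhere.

[17, 37]

Mod squares: a ≡ 37, b ≡ -17. Check v ∈ {∞, 2, 3, 5, 11, 13, 17, 19, 37}.
v=13: a=13^-2·(≡6), b=13^0·(≡12) mod 13; (6|13)=-1, (12|13)=+1; (−1)^{-2·0·6}·(-1)^0·(+1)^-2 = +1.
v=5: a=5^2·(≡3), b=5^0·(≡2) mod 5; (3|5)=-1, (2|5)=-1; (−1)^{2·0·2}·(-1)^0·(-1)^2 = +1.
v=3: a=3^2·(≡1), b=3^4·(≡1) mod 3; (1|3)=+1, (1|3)=+1; (−1)^{2·4·1}·(+1)^4·(+1)^2 = +1.
v=11: a=11^0·(≡9), b=11^2·(≡1) mod 11; (9|11)=+1, (1|11)=+1; (−1)^{0·2·5}·(+1)^2·(+1)^0 = +1.
v=17: a=17^-2·(≡5), b=17^1·(≡9) mod 17; (5|17)=-1, (9|17)=+1; (−1)^{-2·1·8}·(-1)^1·(+1)^-2 = -1.
v=37: a=37^1·(≡3), b=37^0·(≡2) mod 37; (3|37)=+1, (2|37)=-1; (−1)^{1·0·18}·(+1)^0·(-1)^1 = -1.
v=∞: 37 > 0 and -17 < 0  ⇒  (a,b)_∞ = +1.
v=2: v_2(a)=0, v_2(b)=-10; units ≡ 5, 7 (mod 8); ε·ε+αω+βω = 0·1+0·0+-10·1 ≡ 0  ⇒  (a,b)_2 = +1.
v=19: a=19^0·(≡2), b=19^-2·(≡3) mod 19; (2|19)=-1, (3|19)=-1; (−1)^{0·-2·9}·(-1)^-2·(-1)^0 = +1.
Ram(37, -17) = {17, 37}; no ℚ_17-point on the conic.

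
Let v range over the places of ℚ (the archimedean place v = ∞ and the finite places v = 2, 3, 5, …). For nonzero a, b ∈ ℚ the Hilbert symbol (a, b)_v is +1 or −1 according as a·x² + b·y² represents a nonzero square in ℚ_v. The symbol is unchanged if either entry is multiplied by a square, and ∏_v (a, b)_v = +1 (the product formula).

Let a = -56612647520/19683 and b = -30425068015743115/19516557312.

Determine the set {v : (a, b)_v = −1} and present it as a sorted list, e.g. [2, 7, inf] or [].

[2, 5, 11, inf]

Mod squares: a ≡ -4290, b ≡ -1430. Check v ∈ {∞, 2, 3, 5, 7, 11, 13, 29}.
v=2: v_2(a)=5, v_2(b)=-11; units ≡ 7, 5 (mod 8); ε·ε+αω+βω = 1·0+5·1+-11·0 ≡ 1  ⇒  (a,b)_2 = -1.
v=5: a=5^1·(≡2), b=5^1·(≡1) mod 5; (2|5)=-1, (1|5)=+1; (−1)^{1·1·2}·(-1)^1·(+1)^1 = -1.
v=3: a=3^-9·(≡1), b=3^-4·(≡1) mod 3; (1|3)=+1, (1|3)=+1; (−1)^{-9·-4·1}·(+1)^-4·(+1)^-9 = +1.
v=13: a=13^3·(≡11), b=13^5·(≡8) mod 13; (11|13)=-1, (8|13)=-1; (−1)^{3·5·6}·(-1)^5·(-1)^3 = +1.
v=29: a=29^0·(≡12), b=29^2·(≡4) mod 29; (12|29)=-1, (4|29)=+1; (−1)^{0·2·14}·(-1)^2·(+1)^0 = +1.
v=7: a=7^0·(≡2), b=7^-6·(≡3) mod 7; (2|7)=+1, (3|7)=-1; (−1)^{0·-6·3}·(+1)^-6·(-1)^0 = +1.
v=11: a=11^5·(≡10), b=11^7·(≡8) mod 11; (10|11)=-1, (8|11)=-1; (−1)^{5·7·5}·(-1)^7·(-1)^5 = -1.
v=∞: -4290 < 0 and -1430 < 0  ⇒  (a,b)_∞ = -1.
Ram(-4290, -1430) = {2, 5, 11, ∞}; no ℚ_2-point on the conic.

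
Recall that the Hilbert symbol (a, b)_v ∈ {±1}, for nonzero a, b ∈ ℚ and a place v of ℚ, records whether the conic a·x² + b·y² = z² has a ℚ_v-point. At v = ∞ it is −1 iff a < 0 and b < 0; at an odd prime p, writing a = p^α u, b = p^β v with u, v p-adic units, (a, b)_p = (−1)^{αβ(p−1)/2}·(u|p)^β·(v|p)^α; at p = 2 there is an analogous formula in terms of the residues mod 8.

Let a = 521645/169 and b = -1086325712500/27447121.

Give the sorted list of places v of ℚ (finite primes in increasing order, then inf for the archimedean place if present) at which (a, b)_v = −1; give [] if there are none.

[5, 17]

(a, b) ≡ (5, -85) mod (ℚ^×)²; places V = {2, 5, 7, 13, 17, 19, 31, ∞}.
(a,b)_2: α=0, β=2; u≡5, v≡3 (mod 8); ε(u)ε(v)=0·1, αω(v)=0·1, βω(u)=2·1; sum ≡ 0  ⇒  +1.
(a,b)_7: α=0, u≡5; β=2, v≡3 (mod 7); (5|7)=-1, (3|7)=-1; sign (−1)^0·-1^2·-1^0 = +1.
(a,b)_17: α=2, u≡14; β=3, v≡12 (mod 17); (14|17)=-1, (12|17)=-1; sign (−1)^0·-1^3·-1^2 = -1.
(a,b)_13: α=-2, u≡7; β=-4, v≡2 (mod 13); (7|13)=-1, (2|13)=-1; sign (−1)^0·-1^-4·-1^-2 = +1.
(a,b)_5: α=1, u≡1; β=5, v≡2 (mod 5); (1|5)=+1, (2|5)=-1; sign (−1)^0·+1^5·-1^1 = -1.
(a,b)_19: α=2, u≡9; β=2, v≡15 (mod 19); (9|19)=+1, (15|19)=-1; sign (−1)^0·+1^2·-1^2 = +1.
(a,b)_31: α=0, u≡5; β=-2, v≡2 (mod 31); (5|31)=+1, (2|31)=+1; sign (−1)^0·+1^-2·+1^0 = +1.
(a,b)_∞: sgn(5)=+, sgn(-85)=−, so +1.
(5, -85 / ℚ) ramifies at {5, 17}: a division algebra.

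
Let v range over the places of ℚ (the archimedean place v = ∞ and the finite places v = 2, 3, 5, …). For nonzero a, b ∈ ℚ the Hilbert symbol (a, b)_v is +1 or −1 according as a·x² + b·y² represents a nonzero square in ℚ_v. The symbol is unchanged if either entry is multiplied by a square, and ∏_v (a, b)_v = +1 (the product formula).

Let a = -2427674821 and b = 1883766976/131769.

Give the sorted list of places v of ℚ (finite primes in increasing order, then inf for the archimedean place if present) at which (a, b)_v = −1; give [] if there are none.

Mod squares: a ≡ -6724861, b ≡ 12259. Check v ∈ {∞, 2, 3, 7, 11, 13, 19, 23, 31, 37, 41}.
v=11: a=11^1·(≡8), b=11^-4·(≡4) mod 11; (8|11)=-1, (4|11)=+1; (−1)^{1·-4·5}·(-1)^-4·(+1)^1 = +1.
v=∞: -6724861 < 0 and 12259 > 0  ⇒  (a,b)_∞ = +1.
v=41: a=41^1·(≡4), b=41^1·(≡26) mod 41; (4|41)=+1, (26|41)=-1; (−1)^{1·1·20}·(+1)^1·(-1)^1 = -1.
v=31: a=31^1·(≡16), b=31^0·(≡19) mod 31; (16|31)=+1, (19|31)=+1; (−1)^{1·0·15}·(+1)^0·(+1)^1 = +1.
v=7: a=7^0·(≡2), b=7^4·(≡2) mod 7; (2|7)=+1, (2|7)=+1; (−1)^{0·4·3}·(+1)^4·(+1)^0 = +1.
v=19: a=19^2·(≡18), b=19^0·(≡11) mod 19; (18|19)=-1, (11|19)=+1; (−1)^{2·0·9}·(-1)^0·(+1)^2 = +1.
v=2: v_2(a)=0, v_2(b)=6; units ≡ 3, 3 (mod 8); ε·ε+αω+βω = 1·1+0·1+6·1 ≡ 1  ⇒  (a,b)_2 = -1.
v=23: a=23^0·(≡19), b=23^1·(≡2) mod 23; (19|23)=-1, (2|23)=+1; (−1)^{0·1·11}·(-1)^1·(+1)^0 = -1.
v=37: a=37^1·(≡7), b=37^0·(≡3) mod 37; (7|37)=+1, (3|37)=+1; (−1)^{1·0·18}·(+1)^0·(+1)^1 = +1.
v=3: a=3^0·(≡2), b=3^-2·(≡1) mod 3; (2|3)=-1, (1|3)=+1; (−1)^{0·-2·1}·(-1)^-2·(+1)^0 = +1.
v=13: a=13^1·(≡3), b=13^1·(≡2) mod 13; (3|13)=+1, (2|13)=-1; (−1)^{1·1·6}·(+1)^1·(-1)^1 = -1.
|Ram(-6724861, 12259)| = 4, even; anisotropic at {2, 13, 23, 41}.

[2, 13, 23, 41]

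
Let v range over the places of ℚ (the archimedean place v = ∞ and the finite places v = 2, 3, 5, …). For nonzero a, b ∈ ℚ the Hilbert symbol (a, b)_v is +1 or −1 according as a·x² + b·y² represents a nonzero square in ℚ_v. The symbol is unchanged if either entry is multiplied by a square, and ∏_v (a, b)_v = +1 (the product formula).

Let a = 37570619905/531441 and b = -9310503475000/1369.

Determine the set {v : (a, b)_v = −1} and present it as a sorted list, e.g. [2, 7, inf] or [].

(a, b) ≡ (1105, -910) mod (ℚ^×)²; places V = {2, 3, 5, 7, 13, 17, 37, ∞}.
(a,b)_5: α=1, u≡1; β=5, v≡2 (mod 5); (1|5)=+1, (2|5)=-1; sign (−1)^0·+1^5·-1^1 = -1.
(a,b)_7: α=6, u≡5; β=3, v≡3 (mod 7); (5|7)=-1, (3|7)=-1; sign (−1)^0·-1^3·-1^6 = -1.
(a,b)_2: α=0, β=3; u≡1, v≡1 (mod 8); ε(u)ε(v)=0·0, αω(v)=0·0, βω(u)=3·0; sum ≡ 0  ⇒  +1.
(a,b)_17: α=3, u≡6; β=4, v≡2 (mod 17); (6|17)=-1, (2|17)=+1; sign (−1)^0·-1^4·+1^3 = +1.
(a,b)_37: α=0, u≡17; β=-2, v≡35 (mod 37); (17|37)=-1, (35|37)=-1; sign (−1)^0·-1^-2·-1^0 = +1.
(a,b)_13: α=1, u≡5; β=1, v≡5 (mod 13); (5|13)=-1, (5|13)=-1; sign (−1)^0·-1^1·-1^1 = +1.
(a,b)_∞: sgn(1105)=+, sgn(-910)=−, so +1.
(a,b)_3: α=-12, u≡1; β=0, v≡2 (mod 3); (1|3)=+1, (2|3)=-1; sign (−1)^0·+1^0·-1^-12 = +1.
(1105, -910 / ℚ) ramifies at {5, 7}: a division algebra.

[5, 7]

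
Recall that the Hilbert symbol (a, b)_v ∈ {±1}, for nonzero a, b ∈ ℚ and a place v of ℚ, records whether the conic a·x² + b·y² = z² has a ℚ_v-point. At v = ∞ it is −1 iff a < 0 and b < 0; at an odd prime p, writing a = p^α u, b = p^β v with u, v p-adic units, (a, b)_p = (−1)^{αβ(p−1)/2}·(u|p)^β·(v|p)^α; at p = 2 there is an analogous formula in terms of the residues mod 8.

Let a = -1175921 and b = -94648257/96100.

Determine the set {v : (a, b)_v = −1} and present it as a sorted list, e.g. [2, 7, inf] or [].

Mod squares: a ≡ -1175921, b ≡ -1073. Check v ∈ {∞, 2, 3, 5, 11, 23, 29, 31, 37, 41, 43}.
v=29: a=29^1·(≡22), b=29^1·(≡17) mod 29; (22|29)=+1, (17|29)=-1; (−1)^{1·1·14}·(+1)^1·(-1)^1 = -1.
v=37: a=37^0·(≡13), b=37^1·(≡31) mod 37; (13|37)=-1, (31|37)=-1; (−1)^{0·1·18}·(-1)^1·(-1)^0 = -1.
v=5: a=5^0·(≡4), b=5^-2·(≡2) mod 5; (4|5)=+1, (2|5)=-1; (−1)^{0·-2·2}·(+1)^-2·(-1)^0 = +1.
v=31: a=31^0·(≡2), b=31^-2·(≡24) mod 31; (2|31)=+1, (24|31)=-1; (−1)^{0·-2·15}·(+1)^-2·(-1)^0 = +1.
v=11: a=11^0·(≡1), b=11^2·(≡1) mod 11; (1|11)=+1, (1|11)=+1; (−1)^{0·2·5}·(+1)^2·(+1)^0 = +1.
v=41: a=41^1·(≡19), b=41^0·(≡11) mod 41; (19|41)=-1, (11|41)=-1; (−1)^{1·0·20}·(-1)^0·(-1)^1 = -1.
v=∞: -1175921 < 0 and -1073 < 0  ⇒  (a,b)_∞ = -1.
v=2: v_2(a)=0, v_2(b)=-2; units ≡ 7, 7 (mod 8); ε·ε+αω+βω = 1·1+0·0+-2·0 ≡ 1  ⇒  (a,b)_2 = -1.
v=3: a=3^0·(≡1), b=3^6·(≡1) mod 3; (1|3)=+1, (1|3)=+1; (−1)^{0·6·1}·(+1)^6·(+1)^0 = +1.
v=23: a=23^1·(≡2), b=23^0·(≡13) mod 23; (2|23)=+1, (13|23)=+1; (−1)^{1·0·11}·(+1)^0·(+1)^1 = +1.
v=43: a=43^1·(≡1), b=43^0·(≡28) mod 43; (1|43)=+1, (28|43)=-1; (−1)^{1·0·21}·(+1)^0·(-1)^1 = -1.
(-1175921, -1073 / ℚ) ramifies at {2, 29, 37, 41, 43, ∞}: a division algebra.

[2, 29, 37, 41, 43, inf]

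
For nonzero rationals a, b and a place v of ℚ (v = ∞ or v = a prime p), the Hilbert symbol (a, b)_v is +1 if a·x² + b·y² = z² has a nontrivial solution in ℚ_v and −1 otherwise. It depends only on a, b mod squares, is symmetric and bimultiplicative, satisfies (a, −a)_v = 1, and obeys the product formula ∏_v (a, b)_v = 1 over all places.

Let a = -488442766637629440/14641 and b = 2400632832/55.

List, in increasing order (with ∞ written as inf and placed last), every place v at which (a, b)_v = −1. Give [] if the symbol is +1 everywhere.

(a, b) ≡ (-910, 165) mod (ℚ^×)²; places V = {2, 3, 5, 7, 11, 13, 17, ∞}.
(a,b)_13: α=5, u≡11; β=2, v≡12 (mod 13); (11|13)=-1, (12|13)=+1; sign (−1)^0·-1^2·+1^5 = +1.
(a,b)_∞: sgn(-910)=−, sgn(165)=+, so +1.
(a,b)_2: α=15, β=14; u≡1, v≡5 (mod 8); ε(u)ε(v)=0·0, αω(v)=15·1, βω(u)=14·0; sum ≡ 1  ⇒  -1.
(a,b)_3: α=4, u≡2; β=1, v≡1 (mod 3); (2|3)=-1, (1|3)=+1; sign (−1)^0·-1^1·+1^4 = -1.
(a,b)_11: α=-4, u≡1; β=-1, v≡3 (mod 11); (1|11)=+1, (3|11)=+1; sign (−1)^0·+1^-1·+1^-4 = +1.
(a,b)_5: α=1, u≡2; β=-1, v≡2 (mod 5); (2|5)=-1, (2|5)=-1; sign (−1)^0·-1^-1·-1^1 = +1.
(a,b)_17: α=2, u≡4; β=2, v≡3 (mod 17); (4|17)=+1, (3|17)=-1; sign (−1)^0·+1^2·-1^2 = +1.
(a,b)_7: α=3, u≡3; β=0, v≡4 (mod 7); (3|7)=-1, (4|7)=+1; sign (−1)^0·-1^0·+1^3 = +1.
|Ram(-910, 165)| = 2, even; anisotropic at {2, 3}.

[2, 3]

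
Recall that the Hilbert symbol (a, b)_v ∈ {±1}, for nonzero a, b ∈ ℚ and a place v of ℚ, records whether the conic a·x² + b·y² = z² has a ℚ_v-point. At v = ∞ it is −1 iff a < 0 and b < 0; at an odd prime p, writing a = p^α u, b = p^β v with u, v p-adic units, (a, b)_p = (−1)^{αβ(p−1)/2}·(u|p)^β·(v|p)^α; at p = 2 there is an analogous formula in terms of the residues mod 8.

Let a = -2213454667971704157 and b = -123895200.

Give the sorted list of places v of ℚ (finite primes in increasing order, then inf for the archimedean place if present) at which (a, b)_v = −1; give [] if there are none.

(a, b) ≡ (-133, -858) mod (ℚ^×)²; places V = {2, 3, 5, 7, 11, 13, 17, 19, ∞}.
(a,b)_7: α=5, u≡4; β=0, v≡5 (mod 7); (4|7)=+1, (5|7)=-1; sign (−1)^0·+1^0·-1^5 = -1.
(a,b)_19: α=5, u≡15; β=2, v≡16 (mod 19); (15|19)=-1, (16|19)=+1; sign (−1)^0·-1^2·+1^5 = +1.
(a,b)_2: α=0, β=5; u≡3, v≡3 (mod 8); ε(u)ε(v)=1·1, αω(v)=0·1, βω(u)=5·1; sum ≡ 0  ⇒  +1.
(a,b)_3: α=2, u≡2; β=1, v≡2 (mod 3); (2|3)=-1, (2|3)=-1; sign (−1)^0·-1^1·-1^2 = -1.
(a,b)_17: α=2, u≡12; β=0, v≡1 (mod 17); (12|17)=-1, (1|17)=+1; sign (−1)^0·-1^0·+1^2 = +1.
(a,b)_13: α=2, u≡3; β=1, v≡4 (mod 13); (3|13)=+1, (4|13)=+1; sign (−1)^0·+1^1·+1^2 = +1.
(a,b)_∞: sgn(-133)=−, sgn(-858)=−, so -1.
(a,b)_5: α=0, u≡3; β=2, v≡2 (mod 5); (3|5)=-1, (2|5)=-1; sign (−1)^0·-1^2·-1^0 = +1.
(a,b)_11: α=2, u≡2; β=1, v≡8 (mod 11); (2|11)=-1, (8|11)=-1; sign (−1)^0·-1^1·-1^2 = -1.
Ram(-133, -858) = {3, 7, 11, ∞}; no ℚ_3-point on the conic.

[3, 7, 11, inf]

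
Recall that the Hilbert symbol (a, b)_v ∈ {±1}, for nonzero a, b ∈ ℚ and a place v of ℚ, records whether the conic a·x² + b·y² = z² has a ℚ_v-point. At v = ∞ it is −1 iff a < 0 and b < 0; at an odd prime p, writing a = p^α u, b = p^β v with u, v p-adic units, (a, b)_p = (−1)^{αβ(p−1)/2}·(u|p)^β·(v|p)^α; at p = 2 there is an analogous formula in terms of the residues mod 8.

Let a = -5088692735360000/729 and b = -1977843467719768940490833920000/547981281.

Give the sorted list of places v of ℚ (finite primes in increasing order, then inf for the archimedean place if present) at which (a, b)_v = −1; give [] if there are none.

[19, 31, 43, inf]

(a, b) ≡ (-22919, -12958) mod (ℚ^×)²; places V = {2, 3, 5, 11, 13, 17, 19, 31, 41, 43, ∞}.
(a,b)_31: α=2, u≡15; β=3, v≡7 (mod 31); (15|31)=-1, (7|31)=+1; sign (−1)^0·-1^3·+1^2 = -1.
(a,b)_19: α=2, u≡12; β=3, v≡12 (mod 19); (12|19)=-1, (12|19)=-1; sign (−1)^0·-1^3·-1^2 = -1.
(a,b)_13: α=1, u≡7; β=4, v≡3 (mod 13); (7|13)=-1, (3|13)=+1; sign (−1)^0·-1^4·+1^1 = +1.
(a,b)_41: α=1, u≡19; β=2, v≡20 (mod 41); (19|41)=-1, (20|41)=+1; sign (−1)^0·-1^2·+1^1 = +1.
(a,b)_2: α=10, β=17; u≡1, v≡1 (mod 8); ε(u)ε(v)=0·0, αω(v)=10·0, βω(u)=17·0; sum ≡ 0  ⇒  +1.
(a,b)_43: α=1, u≡5; β=2, v≡30 (mod 43); (5|43)=-1, (30|43)=-1; sign (−1)^0·-1^2·-1^1 = -1.
(a,b)_∞: sgn(-22919)=−, sgn(-12958)=−, so -1.
(a,b)_17: α=0, u≡3; β=-4, v≡15 (mod 17); (3|17)=-1, (15|17)=+1; sign (−1)^0·-1^-4·+1^0 = +1.
(a,b)_11: α=0, u≡1; β=3, v≡10 (mod 11); (1|11)=+1, (10|11)=-1; sign (−1)^0·+1^3·-1^0 = +1.
(a,b)_3: α=-6, u≡1; β=-8, v≡2 (mod 3); (1|3)=+1, (2|3)=-1; sign (−1)^0·+1^-8·-1^-6 = +1.
(a,b)_5: α=4, u≡1; β=4, v≡3 (mod 5); (1|5)=+1, (3|5)=-1; sign (−1)^0·+1^4·-1^4 = +1.
|Ram(-22919, -12958)| = 4, even; anisotropic at {19, 31, 43, ∞}.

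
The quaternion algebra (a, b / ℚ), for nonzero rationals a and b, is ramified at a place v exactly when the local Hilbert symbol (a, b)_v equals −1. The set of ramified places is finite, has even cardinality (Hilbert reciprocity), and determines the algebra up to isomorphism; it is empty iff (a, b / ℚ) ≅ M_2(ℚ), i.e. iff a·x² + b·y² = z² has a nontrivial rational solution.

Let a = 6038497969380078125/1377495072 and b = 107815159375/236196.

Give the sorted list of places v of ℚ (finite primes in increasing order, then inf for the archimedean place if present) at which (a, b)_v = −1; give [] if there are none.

[7, 11]

Mod squares: a ≡ 154, b ≡ 55. Check v ∈ {∞, 2, 3, 5, 7, 11, 23}.
v=5: a=5^8·(≡4), b=5^5·(≡1) mod 5; (4|5)=+1, (1|5)=+1; (−1)^{8·5·2}·(+1)^5·(+1)^8 = +1.
v=2: v_2(a)=-5, v_2(b)=-2; units ≡ 5, 7 (mod 8); ε·ε+αω+βω = 0·1+-5·0+-2·1 ≡ 0  ⇒  (a,b)_2 = +1.
v=3: a=3^-16·(≡1), b=3^-10·(≡1) mod 3; (1|3)=+1, (1|3)=+1; (−1)^{-16·-10·1}·(+1)^-10·(+1)^-16 = +1.
v=7: a=7^3·(≡1), b=7^2·(≡6) mod 7; (1|7)=+1, (6|7)=-1; (−1)^{3·2·3}·(+1)^2·(-1)^3 = -1.
v=23: a=23^4·(≡12), b=23^2·(≡3) mod 23; (12|23)=+1, (3|23)=+1; (−1)^{4·2·11}·(+1)^2·(+1)^4 = +1.
v=11: a=11^5·(≡1), b=11^3·(≡4) mod 11; (1|11)=+1, (4|11)=+1; (−1)^{5·3·5}·(+1)^3·(+1)^5 = -1.
v=∞: 154 > 0 and 55 > 0  ⇒  (a,b)_∞ = +1.
(154, 55 / ℚ) ramifies at {7, 11}: a division algebra.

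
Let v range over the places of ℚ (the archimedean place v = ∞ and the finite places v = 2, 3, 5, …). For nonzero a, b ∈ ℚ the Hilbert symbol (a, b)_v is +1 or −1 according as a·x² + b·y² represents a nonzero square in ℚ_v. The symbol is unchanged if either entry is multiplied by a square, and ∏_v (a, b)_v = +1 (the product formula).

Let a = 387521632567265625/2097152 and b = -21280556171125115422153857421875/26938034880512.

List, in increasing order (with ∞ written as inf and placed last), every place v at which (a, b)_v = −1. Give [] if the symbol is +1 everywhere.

[2, 3, 23, 37]

(a, b) ≡ (6290, -7590) mod (ℚ^×)²; places V = {2, 3, 5, 7, 11, 13, 17, 23, 37, ∞}.
(a,b)_∞: sgn(6290)=+, sgn(-7590)=−, so +1.
(a,b)_11: α=2, u≡3; β=5, v≡5 (mod 11); (3|11)=+1, (5|11)=+1; sign (−1)^0·+1^5·+1^2 = +1.
(a,b)_13: α=2, u≡2; β=4, v≡11 (mod 13); (2|13)=-1, (11|13)=-1; sign (−1)^0·-1^4·-1^2 = +1.
(a,b)_3: α=6, u≡2; β=9, v≡2 (mod 3); (2|3)=-1, (2|3)=-1; sign (−1)^0·-1^9·-1^6 = -1.
(a,b)_2: α=-21, β=-39; u≡1, v≡5 (mod 8); ε(u)ε(v)=0·0, αω(v)=-21·1, βω(u)=-39·0; sum ≡ 1  ⇒  -1.
(a,b)_5: α=7, u≡3; β=11, v≡2 (mod 5); (3|5)=-1, (2|5)=-1; sign (−1)^0·-1^11·-1^7 = +1.
(a,b)_17: α=1, u≡16; β=2, v≡9 (mod 17); (16|17)=+1, (9|17)=+1; sign (−1)^0·+1^2·+1^1 = +1.
(a,b)_23: α=2, u≡10; β=3, v≡11 (mod 23); (10|23)=-1, (11|23)=-1; sign (−1)^0·-1^3·-1^2 = -1.
(a,b)_7: α=0, u≡2; β=-2, v≡6 (mod 7); (2|7)=+1, (6|7)=-1; sign (−1)^0·+1^-2·-1^0 = +1.
(a,b)_37: α=1, u≡35; β=2, v≡17 (mod 37); (35|37)=-1, (17|37)=-1; sign (−1)^0·-1^2·-1^1 = -1.
Ram(6290, -7590) = {2, 3, 23, 37}; no ℚ_2-point on the conic.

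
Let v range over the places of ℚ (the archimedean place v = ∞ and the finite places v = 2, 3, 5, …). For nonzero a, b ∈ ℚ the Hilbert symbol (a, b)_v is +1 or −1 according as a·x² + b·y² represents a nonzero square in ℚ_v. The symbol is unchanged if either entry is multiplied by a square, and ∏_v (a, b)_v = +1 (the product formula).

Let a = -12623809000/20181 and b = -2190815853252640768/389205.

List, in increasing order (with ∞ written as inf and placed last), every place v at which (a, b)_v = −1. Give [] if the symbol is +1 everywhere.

[7, 11, 17, inf]

Mod squares: a ≡ -210, b ≡ -935. Check v ∈ {∞, 2, 3, 5, 7, 11, 17, 19, 31}.
v=∞: -210 < 0 and -935 < 0  ⇒  (a,b)_∞ = -1.
v=31: a=31^-2·(≡16), b=31^-2·(≡27) mod 31; (16|31)=+1, (27|31)=-1; (−1)^{-2·-2·15}·(+1)^-2·(-1)^-2 = +1.
v=7: a=7^-1·(≡5), b=7^2·(≡6) mod 7; (5|7)=-1, (6|7)=-1; (−1)^{-1·2·3}·(-1)^2·(-1)^-1 = -1.
v=3: a=3^-1·(≡2), b=3^-4·(≡1) mod 3; (2|3)=-1, (1|3)=+1; (−1)^{-1·-4·1}·(-1)^-4·(+1)^-1 = +1.
v=5: a=5^3·(≡3), b=5^-1·(≡2) mod 5; (3|5)=-1, (2|5)=-1; (−1)^{3·-1·2}·(-1)^-1·(-1)^3 = +1.
v=19: a=19^2·(≡2), b=19^2·(≡14) mod 19; (2|19)=-1, (14|19)=-1; (−1)^{2·2·9}·(-1)^2·(-1)^2 = +1.
v=2: v_2(a)=3, v_2(b)=16; units ≡ 7, 1 (mod 8); ε·ε+αω+βω = 1·0+3·0+16·0 ≡ 0  ⇒  (a,b)_2 = +1.
v=17: a=17^2·(≡12), b=17^5·(≡13) mod 17; (12|17)=-1, (13|17)=+1; (−1)^{2·5·8}·(-1)^5·(+1)^2 = -1.
v=11: a=11^2·(≡7), b=11^3·(≡3) mod 11; (7|11)=-1, (3|11)=+1; (−1)^{2·3·5}·(-1)^3·(+1)^2 = -1.
|Ram(-210, -935)| = 4, even; anisotropic at {7, 11, 17, ∞}.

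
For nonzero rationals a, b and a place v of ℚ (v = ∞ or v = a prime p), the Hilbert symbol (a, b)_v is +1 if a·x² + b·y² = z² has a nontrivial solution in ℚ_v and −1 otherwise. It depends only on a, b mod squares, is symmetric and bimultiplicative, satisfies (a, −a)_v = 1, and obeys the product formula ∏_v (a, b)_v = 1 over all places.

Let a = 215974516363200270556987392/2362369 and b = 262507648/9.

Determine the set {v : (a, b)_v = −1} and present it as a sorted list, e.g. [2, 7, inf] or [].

Mod squares: a ≡ 1062347, b ≡ 11362. Check v ∈ {∞, 2, 3, 11, 13, 17, 19, 23, 29, 43, 53}.
v=53: a=53^-2·(≡42), b=53^0·(≡50) mod 53; (42|53)=+1, (50|53)=-1; (−1)^{-2·0·26}·(+1)^0·(-1)^-2 = +1.
v=17: a=17^1·(≡2), b=17^0·(≡12) mod 17; (2|17)=+1, (12|17)=-1; (−1)^{1·0·8}·(+1)^0·(-1)^1 = -1.
v=11: a=11^1·(≡7), b=11^0·(≡2) mod 11; (7|11)=-1, (2|11)=-1; (−1)^{1·0·5}·(-1)^0·(-1)^1 = -1.
v=29: a=29^-2·(≡17), b=29^0·(≡6) mod 29; (17|29)=-1, (6|29)=+1; (−1)^{-2·0·14}·(-1)^0·(+1)^-2 = +1.
v=19: a=19^5·(≡15), b=19^3·(≡7) mod 19; (15|19)=-1, (7|19)=+1; (−1)^{5·3·9}·(-1)^3·(+1)^5 = +1.
v=43: a=43^2·(≡39), b=43^0·(≡24) mod 43; (39|43)=-1, (24|43)=+1; (−1)^{2·0·21}·(-1)^0·(+1)^2 = +1.
v=2: v_2(a)=20, v_2(b)=7; units ≡ 3, 1 (mod 8); ε·ε+αω+βω = 1·0+20·0+7·1 ≡ 1  ⇒  (a,b)_2 = -1.
v=∞: 1062347 > 0 and 11362 > 0  ⇒  (a,b)_∞ = +1.
v=3: a=3^2·(≡2), b=3^-2·(≡1) mod 3; (2|3)=-1, (1|3)=+1; (−1)^{2·-2·1}·(-1)^-2·(+1)^2 = +1.
v=13: a=13^3·(≡3), b=13^1·(≡1) mod 13; (3|13)=+1, (1|13)=+1; (−1)^{3·1·6}·(+1)^1·(+1)^3 = +1.
v=23: a=23^3·(≡11), b=23^1·(≡7) mod 23; (11|23)=-1, (7|23)=-1; (−1)^{3·1·11}·(-1)^1·(-1)^3 = -1.
(1062347, 11362 / ℚ) ramifies at {2, 11, 17, 23}: a division algebra.

[2, 11, 17, 23]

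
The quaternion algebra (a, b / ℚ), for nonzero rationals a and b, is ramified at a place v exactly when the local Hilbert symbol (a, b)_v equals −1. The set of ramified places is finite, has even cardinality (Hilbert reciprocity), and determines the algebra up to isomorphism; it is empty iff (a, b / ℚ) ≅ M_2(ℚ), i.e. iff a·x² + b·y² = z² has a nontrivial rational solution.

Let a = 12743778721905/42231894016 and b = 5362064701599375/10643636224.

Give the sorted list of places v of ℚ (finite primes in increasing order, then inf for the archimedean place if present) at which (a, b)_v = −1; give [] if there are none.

Mod squares: a ≡ 105, b ≡ 231. Check v ∈ {∞, 2, 3, 5, 7, 11, 13, 17, 19, 23, 31}.
v=19: a=19^-2·(≡15), b=19^2·(≡15) mod 19; (15|19)=-1, (15|19)=-1; (−1)^{-2·2·9}·(-1)^2·(-1)^-2 = +1.
v=2: v_2(a)=-12, v_2(b)=-16; units ≡ 1, 7 (mod 8); ε·ε+αω+βω = 0·1+-12·0+-16·0 ≡ 0  ⇒  (a,b)_2 = +1.
v=13: a=13^-4·(≡1), b=13^-2·(≡12) mod 13; (1|13)=+1, (12|13)=+1; (−1)^{-4·-2·6}·(+1)^-2·(+1)^-4 = +1.
v=11: a=11^2·(≡6), b=11^1·(≡7) mod 11; (6|11)=-1, (7|11)=-1; (−1)^{2·1·5}·(-1)^1·(-1)^2 = -1.
v=5: a=5^1·(≡1), b=5^4·(≡1) mod 5; (1|5)=+1, (1|5)=+1; (−1)^{1·4·2}·(+1)^4·(+1)^1 = +1.
v=3: a=3^9·(≡2), b=3^5·(≡2) mod 3; (2|3)=-1, (2|3)=-1; (−1)^{9·5·1}·(-1)^5·(-1)^9 = -1.
v=17: a=17^2·(≡3), b=17^0·(≡11) mod 17; (3|17)=-1, (11|17)=-1; (−1)^{2·0·8}·(-1)^0·(-1)^2 = +1.
v=31: a=31^0·(≡13), b=31^-2·(≡2) mod 31; (13|31)=-1, (2|31)=+1; (−1)^{0·-2·15}·(-1)^-2·(+1)^0 = +1.
v=7: a=7^1·(≡1), b=7^5·(≡6) mod 7; (1|7)=+1, (6|7)=-1; (−1)^{1·5·3}·(+1)^5·(-1)^1 = +1.
v=∞: 105 > 0 and 231 > 0  ⇒  (a,b)_∞ = +1.
v=23: a=23^2·(≡12), b=23^2·(≡13) mod 23; (12|23)=+1, (13|23)=+1; (−1)^{2·2·11}·(+1)^2·(+1)^2 = +1.
(105, 231 / ℚ) ramifies at {3, 11}: a division algebra.

[3, 11]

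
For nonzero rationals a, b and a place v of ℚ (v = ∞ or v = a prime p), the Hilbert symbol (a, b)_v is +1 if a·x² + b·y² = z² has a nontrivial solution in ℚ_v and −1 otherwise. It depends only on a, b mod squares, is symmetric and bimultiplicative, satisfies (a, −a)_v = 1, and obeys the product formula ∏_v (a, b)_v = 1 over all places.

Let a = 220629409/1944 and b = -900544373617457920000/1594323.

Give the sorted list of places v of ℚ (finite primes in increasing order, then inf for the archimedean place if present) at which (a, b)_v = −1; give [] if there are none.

[2, 3, 11, 17, 19, 23]

(a, b) ≡ (19734, -25194) mod (ℚ^×)²; places V = {2, 3, 5, 7, 11, 13, 17, 19, 23, 37, ∞}.
(a,b)_23: α=1, u≡15; β=2, v≡14 (mod 23); (15|23)=-1, (14|23)=-1; sign (−1)^0·-1^2·-1^1 = -1.
(a,b)_19: α=0, u≡10; β=1, v≡5 (mod 19); (10|19)=-1, (5|19)=+1; sign (−1)^0·-1^1·+1^0 = -1.
(a,b)_13: α=1, u≡12; β=3, v≡9 (mod 13); (12|13)=+1, (9|13)=+1; sign (−1)^0·+1^3·+1^1 = +1.
(a,b)_∞: sgn(19734)=+, sgn(-25194)=−, so +1.
(a,b)_5: α=0, u≡1; β=4, v≡1 (mod 5); (1|5)=+1, (1|5)=+1; sign (−1)^0·+1^4·+1^0 = +1.
(a,b)_3: α=-5, u≡2; β=-13, v≡2 (mod 3); (2|3)=-1, (2|3)=-1; sign (−1)^1·-1^-13·-1^-5 = -1.
(a,b)_37: α=2, u≡5; β=4, v≡7 (mod 37); (5|37)=-1, (7|37)=+1; sign (−1)^0·-1^4·+1^2 = +1.
(a,b)_7: α=2, u≡2; β=0, v≡5 (mod 7); (2|7)=+1, (5|7)=-1; sign (−1)^0·+1^0·-1^2 = +1.
(a,b)_11: α=1, u≡9; β=0, v≡2 (mod 11); (9|11)=+1, (2|11)=-1; sign (−1)^0·+1^0·-1^1 = -1.
(a,b)_2: α=-3, β=11; u≡3, v≡3 (mod 8); ε(u)ε(v)=1·1, αω(v)=-3·1, βω(u)=11·1; sum ≡ 1  ⇒  -1.
(a,b)_17: α=0, u≡10; β=1, v≡5 (mod 17); (10|17)=-1, (5|17)=-1; sign (−1)^0·-1^1·-1^0 = -1.
(19734, -25194 / ℚ) ramifies at {2, 3, 11, 17, 19, 23}: a division algebra.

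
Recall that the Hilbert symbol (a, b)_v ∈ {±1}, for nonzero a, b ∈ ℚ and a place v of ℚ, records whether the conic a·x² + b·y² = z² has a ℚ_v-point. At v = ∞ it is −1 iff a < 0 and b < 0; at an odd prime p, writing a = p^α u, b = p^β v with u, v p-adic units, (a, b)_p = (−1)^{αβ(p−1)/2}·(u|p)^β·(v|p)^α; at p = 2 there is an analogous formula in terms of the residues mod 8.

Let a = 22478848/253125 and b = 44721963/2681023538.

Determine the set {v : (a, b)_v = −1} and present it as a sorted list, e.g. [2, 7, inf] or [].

(a, b) ≡ (35, 6) mod (ℚ^×)²; places V = {2, 3, 5, 7, 11, 13, 19, 41, 47, ∞}.
(a,b)_3: α=-4, u≡2; β=7, v≡2 (mod 3); (2|3)=-1, (2|3)=-1; sign (−1)^0·-1^7·-1^-4 = -1.
(a,b)_∞: sgn(35)=+, sgn(6)=+, so +1.
(a,b)_2: α=16, β=-1; u≡3, v≡3 (mod 8); ε(u)ε(v)=1·1, αω(v)=16·1, βω(u)=-1·1; sum ≡ 0  ⇒  +1.
(a,b)_11: α=0, u≡10; β=2, v≡6 (mod 11); (10|11)=-1, (6|11)=-1; sign (−1)^0·-1^2·-1^0 = +1.
(a,b)_7: α=3, u≡6; β=0, v≡5 (mod 7); (6|7)=-1, (5|7)=-1; sign (−1)^0·-1^0·-1^3 = -1.
(a,b)_5: α=-5, u≡3; β=0, v≡1 (mod 5); (3|5)=-1, (1|5)=+1; sign (−1)^0·-1^0·+1^-5 = +1.
(a,b)_47: α=0, u≡46; β=-2, v≡6 (mod 47); (46|47)=-1, (6|47)=+1; sign (−1)^0·-1^-2·+1^0 = +1.
(a,b)_41: α=0, u≡11; β=-2, v≡29 (mod 41); (11|41)=-1, (29|41)=-1; sign (−1)^0·-1^-2·-1^0 = +1.
(a,b)_13: α=0, u≡1; β=2, v≡7 (mod 13); (1|13)=+1, (7|13)=-1; sign (−1)^0·+1^2·-1^0 = +1.
(a,b)_19: α=0, u≡17; β=-2, v≡17 (mod 19); (17|19)=+1, (17|19)=+1; sign (−1)^0·+1^-2·+1^0 = +1.
Ram(35, 6) = {3, 7}; no ℚ_3-point on the conic.

[3, 7]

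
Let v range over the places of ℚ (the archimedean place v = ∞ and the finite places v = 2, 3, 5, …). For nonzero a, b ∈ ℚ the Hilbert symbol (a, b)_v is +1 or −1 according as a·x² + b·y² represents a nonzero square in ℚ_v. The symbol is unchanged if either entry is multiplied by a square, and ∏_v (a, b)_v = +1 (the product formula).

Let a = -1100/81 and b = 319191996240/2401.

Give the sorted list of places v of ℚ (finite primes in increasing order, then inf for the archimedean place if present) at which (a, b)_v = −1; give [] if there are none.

[11, 13, 41, 43]

Mod squares: a ≡ -11, b ≡ 2635685. Check v ∈ {∞, 2, 3, 5, 7, 11, 13, 23, 29, 41, 43}.
v=7: a=7^0·(≡5), b=7^-4·(≡5) mod 7; (5|7)=-1, (5|7)=-1; (−1)^{0·-4·3}·(-1)^-4·(-1)^0 = +1.
v=5: a=5^2·(≡1), b=5^1·(≡3) mod 5; (1|5)=+1, (3|5)=-1; (−1)^{2·1·2}·(+1)^1·(-1)^2 = +1.
v=43: a=43^0·(≡5), b=43^1·(≡28) mod 43; (5|43)=-1, (28|43)=-1; (−1)^{0·1·21}·(-1)^1·(-1)^0 = -1.
v=3: a=3^-4·(≡1), b=3^2·(≡2) mod 3; (1|3)=+1, (2|3)=-1; (−1)^{-4·2·1}·(+1)^2·(-1)^-4 = +1.
v=41: a=41^0·(≡34), b=41^1·(≡12) mod 41; (34|41)=-1, (12|41)=-1; (−1)^{0·1·20}·(-1)^1·(-1)^0 = -1.
v=11: a=11^1·(≡8), b=11^0·(≡6) mod 11; (8|11)=-1, (6|11)=-1; (−1)^{1·0·5}·(-1)^0·(-1)^1 = -1.
v=29: a=29^0·(≡19), b=29^2·(≡13) mod 29; (19|29)=-1, (13|29)=+1; (−1)^{0·2·14}·(-1)^2·(+1)^0 = +1.
v=∞: -11 < 0 and 2635685 > 0  ⇒  (a,b)_∞ = +1.
v=2: v_2(a)=2, v_2(b)=4; units ≡ 5, 5 (mod 8); ε·ε+αω+βω = 0·0+2·1+4·1 ≡ 0  ⇒  (a,b)_2 = +1.
v=13: a=13^0·(≡6), b=13^1·(≡10) mod 13; (6|13)=-1, (10|13)=+1; (−1)^{0·1·6}·(-1)^1·(+1)^0 = -1.
v=23: a=23^0·(≡8), b=23^1·(≡9) mod 23; (8|23)=+1, (9|23)=+1; (−1)^{0·1·11}·(+1)^1·(+1)^0 = +1.
Ram(-11, 2635685) = {11, 13, 41, 43}; no ℚ_11-point on the conic.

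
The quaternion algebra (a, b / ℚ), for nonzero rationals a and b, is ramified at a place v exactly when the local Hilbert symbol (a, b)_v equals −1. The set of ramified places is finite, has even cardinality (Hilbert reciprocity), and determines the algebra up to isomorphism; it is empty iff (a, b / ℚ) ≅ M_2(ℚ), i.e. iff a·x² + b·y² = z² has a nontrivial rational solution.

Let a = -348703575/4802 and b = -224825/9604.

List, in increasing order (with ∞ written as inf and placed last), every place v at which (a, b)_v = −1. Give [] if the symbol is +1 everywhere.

(a, b) ≡ (-52734, -17) mod (ℚ^×)²; places V = {2, 3, 5, 7, 11, 17, 23, 47, ∞}.
(a,b)_∞: sgn(-52734)=−, sgn(-17)=−, so -1.
(a,b)_11: α=1, u≡6; β=0, v≡4 (mod 11); (6|11)=-1, (4|11)=+1; sign (−1)^0·-1^0·+1^1 = +1.
(a,b)_2: α=-1, β=-2; u≡1, v≡7 (mod 8); ε(u)ε(v)=0·1, αω(v)=-1·0, βω(u)=-2·0; sum ≡ 0  ⇒  +1.
(a,b)_17: α=1, u≡9; β=1, v≡16 (mod 17); (9|17)=+1, (16|17)=+1; sign (−1)^0·+1^1·+1^1 = +1.
(a,b)_3: α=1, u≡2; β=0, v≡1 (mod 3); (2|3)=-1, (1|3)=+1; sign (−1)^0·-1^0·+1^1 = +1.
(a,b)_5: α=2, u≡1; β=2, v≡3 (mod 5); (1|5)=+1, (3|5)=-1; sign (−1)^0·+1^2·-1^2 = +1.
(a,b)_23: α=2, u≡22; β=2, v≡8 (mod 23); (22|23)=-1, (8|23)=+1; sign (−1)^0·-1^2·+1^2 = +1.
(a,b)_47: α=1, u≡42; β=0, v≡22 (mod 47); (42|47)=+1, (22|47)=-1; sign (−1)^0·+1^0·-1^1 = -1.
(a,b)_7: α=-4, u≡2; β=-4, v≡2 (mod 7); (2|7)=+1, (2|7)=+1; sign (−1)^0·+1^-4·+1^-4 = +1.
(-52734, -17 / ℚ) ramifies at {47, ∞}: a division algebra.

[47, inf]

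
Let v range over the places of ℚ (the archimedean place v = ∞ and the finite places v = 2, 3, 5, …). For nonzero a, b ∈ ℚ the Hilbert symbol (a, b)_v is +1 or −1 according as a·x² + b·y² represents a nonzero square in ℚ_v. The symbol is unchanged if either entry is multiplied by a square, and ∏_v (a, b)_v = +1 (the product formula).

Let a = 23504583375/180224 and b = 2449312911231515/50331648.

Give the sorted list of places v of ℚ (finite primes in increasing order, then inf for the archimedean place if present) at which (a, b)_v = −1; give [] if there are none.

(a, b) ≡ (165, 105) mod (ℚ^×)²; places V = {2, 3, 5, 7, 11, 13, 29, ∞}.
(a,b)_2: α=-14, β=-24; u≡5, v≡1 (mod 8); ε(u)ε(v)=0·0, αω(v)=-14·0, βω(u)=-24·1; sum ≡ 0  ⇒  +1.
(a,b)_29: α=2, u≡13; β=6, v≡17 (mod 29); (13|29)=+1, (17|29)=-1; sign (−1)^0·+1^6·-1^2 = +1.
(a,b)_13: α=2, u≡1; β=0, v≡10 (mod 13); (1|13)=+1, (10|13)=+1; sign (−1)^0·+1^0·+1^2 = +1.
(a,b)_5: α=3, u≡3; β=1, v≡1 (mod 5); (3|5)=-1, (1|5)=+1; sign (−1)^0·-1^1·+1^3 = -1.
(a,b)_3: α=3, u≡1; β=-1, v≡2 (mod 3); (1|3)=+1, (2|3)=-1; sign (−1)^1·+1^-1·-1^3 = +1.
(a,b)_7: α=2, u≡4; β=7, v≡4 (mod 7); (4|7)=+1, (4|7)=+1; sign (−1)^0·+1^7·+1^2 = +1.
(a,b)_11: α=-1, u≡4; β=0, v≡8 (mod 11); (4|11)=+1, (8|11)=-1; sign (−1)^0·+1^0·-1^-1 = -1.
(a,b)_∞: sgn(165)=+, sgn(105)=+, so +1.
|Ram(165, 105)| = 2, even; anisotropic at {5, 11}.

[5, 11]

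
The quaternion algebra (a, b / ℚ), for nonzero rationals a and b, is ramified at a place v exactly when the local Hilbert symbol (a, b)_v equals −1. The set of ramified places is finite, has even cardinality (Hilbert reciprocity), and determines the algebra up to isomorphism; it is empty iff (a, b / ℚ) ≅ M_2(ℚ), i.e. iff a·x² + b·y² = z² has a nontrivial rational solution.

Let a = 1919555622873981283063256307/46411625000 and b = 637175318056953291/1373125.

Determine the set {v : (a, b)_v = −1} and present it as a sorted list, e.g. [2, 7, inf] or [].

Mod squares: a ≡ 199342, b ≡ 143. Check v ∈ {∞, 2, 3, 5, 7, 11, 13, 17, 29, 41}.
v=2: v_2(a)=-3, v_2(b)=0; units ≡ 7, 7 (mod 8); ε·ε+αω+βω = 1·1+-3·0+0·0 ≡ 1  ⇒  (a,b)_2 = -1.
v=13: a=13^-5·(≡8), b=13^-3·(≡5) mod 13; (8|13)=-1, (5|13)=-1; (−1)^{-5·-3·6}·(-1)^-3·(-1)^-5 = +1.
v=3: a=3^16·(≡1), b=3^10·(≡2) mod 3; (1|3)=+1, (2|3)=-1; (−1)^{16·10·1}·(+1)^10·(-1)^16 = +1.
v=41: a=41^3·(≡13), b=41^2·(≡10) mod 41; (13|41)=-1, (10|41)=+1; (−1)^{3·2·20}·(-1)^2·(+1)^3 = +1.
v=11: a=11^3·(≡3), b=11^1·(≡7) mod 11; (3|11)=+1, (7|11)=-1; (−1)^{3·1·5}·(+1)^1·(-1)^3 = +1.
v=5: a=5^-6·(≡3), b=5^-4·(≡3) mod 5; (3|5)=-1, (3|5)=-1; (−1)^{-6·-4·2}·(-1)^-4·(-1)^-6 = +1.
v=∞: 199342 > 0 and 143 > 0  ⇒  (a,b)_∞ = +1.
v=29: a=29^2·(≡4), b=29^2·(≡19) mod 29; (4|29)=+1, (19|29)=-1; (−1)^{2·2·14}·(+1)^2·(-1)^2 = +1.
v=7: a=7^6·(≡3), b=7^4·(≡5) mod 7; (3|7)=-1, (5|7)=-1; (−1)^{6·4·3}·(-1)^4·(-1)^6 = +1.
v=17: a=17^3·(≡15), b=17^2·(≡12) mod 17; (15|17)=+1, (12|17)=-1; (−1)^{3·2·8}·(+1)^2·(-1)^3 = -1.
Ram(199342, 143) = {2, 17}; no ℚ_2-point on the conic.

[2, 17]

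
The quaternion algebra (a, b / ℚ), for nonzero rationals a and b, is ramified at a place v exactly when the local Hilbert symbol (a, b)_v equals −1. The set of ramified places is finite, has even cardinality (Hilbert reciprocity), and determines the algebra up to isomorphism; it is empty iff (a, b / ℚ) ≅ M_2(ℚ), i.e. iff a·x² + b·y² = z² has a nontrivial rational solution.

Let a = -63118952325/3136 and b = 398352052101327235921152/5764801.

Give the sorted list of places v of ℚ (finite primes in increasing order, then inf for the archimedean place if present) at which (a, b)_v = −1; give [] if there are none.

Mod squares: a ≡ -253, b ≡ 13. Check v ∈ {∞, 2, 3, 5, 7, 11, 13, 23}.
v=5: a=5^2·(≡2), b=5^0·(≡2) mod 5; (2|5)=-1, (2|5)=-1; (−1)^{2·0·2}·(-1)^0·(-1)^2 = +1.
v=2: v_2(a)=-6, v_2(b)=8; units ≡ 3, 5 (mod 8); ε·ε+αω+βω = 1·0+-6·1+8·1 ≡ 0  ⇒  (a,b)_2 = +1.
v=23: a=23^1·(≡8), b=23^2·(≡4) mod 23; (8|23)=+1, (4|23)=+1; (−1)^{1·2·11}·(+1)^2·(+1)^1 = +1.
v=13: a=13^2·(≡6), b=13^7·(≡4) mod 13; (6|13)=-1, (4|13)=+1; (−1)^{2·7·6}·(-1)^7·(+1)^2 = -1.
v=11: a=11^1·(≡10), b=11^2·(≡8) mod 11; (10|11)=-1, (8|11)=-1; (−1)^{1·2·5}·(-1)^2·(-1)^1 = -1.
v=∞: -253 < 0 and 13 > 0  ⇒  (a,b)_∞ = +1.
v=3: a=3^10·(≡2), b=3^18·(≡1) mod 3; (2|3)=-1, (1|3)=+1; (−1)^{10·18·1}·(-1)^18·(+1)^10 = +1.
v=7: a=7^-2·(≡5), b=7^-8·(≡3) mod 7; (5|7)=-1, (3|7)=-1; (−1)^{-2·-8·3}·(-1)^-8·(-1)^-2 = +1.
(-253, 13 / ℚ) ramifies at {11, 13}: a division algebra.

[11, 13]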